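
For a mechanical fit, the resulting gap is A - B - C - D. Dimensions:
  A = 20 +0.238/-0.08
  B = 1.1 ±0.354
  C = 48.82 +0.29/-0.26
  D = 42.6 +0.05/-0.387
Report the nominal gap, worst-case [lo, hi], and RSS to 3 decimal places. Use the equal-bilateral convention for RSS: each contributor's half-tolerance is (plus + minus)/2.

nominal=-72.520 wc=[-73.294,-71.281] rss=0.523

Stack each dimension's contribution:
  +A: nom +20.000 → Σnom=20.000; wc +0.238/-0.080 → slack +0.238/-0.080; half-tol=0.159, Σhalf²=0.025281
  -B: nom -1.100 → Σnom=18.900; wc +0.354/-0.354 → slack +0.592/-0.434; half-tol=0.354, Σhalf²=0.150597
  -C: nom -48.820 → Σnom=-29.920; wc +0.260/-0.290 → slack +0.852/-0.724; half-tol=0.275, Σhalf²=0.226222
  -D: nom -42.600 → Σnom=-72.520; wc +0.387/-0.050 → slack +1.239/-0.774; half-tol=0.218, Σhalf²=0.273964
Nominal = -72.520. Worst-case = [-72.520 - 0.774, -72.520 + 1.239] = [-73.294, -71.281]. RSS = √0.273964 = 0.523.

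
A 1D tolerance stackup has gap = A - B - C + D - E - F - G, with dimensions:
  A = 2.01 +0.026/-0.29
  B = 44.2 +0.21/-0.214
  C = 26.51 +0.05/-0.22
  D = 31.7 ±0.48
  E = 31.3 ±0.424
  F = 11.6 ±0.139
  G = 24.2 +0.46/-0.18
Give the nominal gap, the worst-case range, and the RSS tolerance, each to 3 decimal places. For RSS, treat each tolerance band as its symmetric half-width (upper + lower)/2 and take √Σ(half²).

nominal=-104.100 wc=[-106.153,-102.417] rss=0.787

Stack each dimension's contribution:
  +A: nom +2.010 → Σnom=2.010; wc +0.026/-0.290 → slack +0.026/-0.290; half-tol=0.158, Σhalf²=0.024964
  -B: nom -44.200 → Σnom=-42.190; wc +0.214/-0.210 → slack +0.240/-0.500; half-tol=0.212, Σhalf²=0.069908
  -C: nom -26.510 → Σnom=-68.700; wc +0.220/-0.050 → slack +0.460/-0.550; half-tol=0.135, Σhalf²=0.088133
  +D: nom +31.700 → Σnom=-37.000; wc +0.480/-0.480 → slack +0.940/-1.030; half-tol=0.480, Σhalf²=0.318533
  -E: nom -31.300 → Σnom=-68.300; wc +0.424/-0.424 → slack +1.364/-1.454; half-tol=0.424, Σhalf²=0.498309
  -F: nom -11.600 → Σnom=-79.900; wc +0.139/-0.139 → slack +1.503/-1.593; half-tol=0.139, Σhalf²=0.517630
  -G: nom -24.200 → Σnom=-104.100; wc +0.180/-0.460 → slack +1.683/-2.053; half-tol=0.320, Σhalf²=0.620030
Nominal = -104.100. Worst-case = [-104.100 - 2.053, -104.100 + 1.683] = [-106.153, -102.417]. RSS = √0.620030 = 0.787.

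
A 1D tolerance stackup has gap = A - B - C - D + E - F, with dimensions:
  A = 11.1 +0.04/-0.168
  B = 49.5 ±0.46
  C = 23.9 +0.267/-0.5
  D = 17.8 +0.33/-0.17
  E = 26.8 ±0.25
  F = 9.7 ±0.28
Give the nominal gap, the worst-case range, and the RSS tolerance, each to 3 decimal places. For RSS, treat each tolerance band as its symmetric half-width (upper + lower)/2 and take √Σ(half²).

nominal=-63.000 wc=[-64.755,-61.300] rss=0.757

Stack each dimension's contribution:
  +A: nom +11.100 → Σnom=11.100; wc +0.040/-0.168 → slack +0.040/-0.168; half-tol=0.104, Σhalf²=0.010816
  -B: nom -49.500 → Σnom=-38.400; wc +0.460/-0.460 → slack +0.500/-0.628; half-tol=0.460, Σhalf²=0.222416
  -C: nom -23.900 → Σnom=-62.300; wc +0.500/-0.267 → slack +1.000/-0.895; half-tol=0.384, Σhalf²=0.369488
  -D: nom -17.800 → Σnom=-80.100; wc +0.170/-0.330 → slack +1.170/-1.225; half-tol=0.250, Σhalf²=0.431988
  +E: nom +26.800 → Σnom=-53.300; wc +0.250/-0.250 → slack +1.420/-1.475; half-tol=0.250, Σhalf²=0.494488
  -F: nom -9.700 → Σnom=-63.000; wc +0.280/-0.280 → slack +1.700/-1.755; half-tol=0.280, Σhalf²=0.572888
Nominal = -63.000. Worst-case = [-63.000 - 1.755, -63.000 + 1.700] = [-64.755, -61.300]. RSS = √0.572888 = 0.757.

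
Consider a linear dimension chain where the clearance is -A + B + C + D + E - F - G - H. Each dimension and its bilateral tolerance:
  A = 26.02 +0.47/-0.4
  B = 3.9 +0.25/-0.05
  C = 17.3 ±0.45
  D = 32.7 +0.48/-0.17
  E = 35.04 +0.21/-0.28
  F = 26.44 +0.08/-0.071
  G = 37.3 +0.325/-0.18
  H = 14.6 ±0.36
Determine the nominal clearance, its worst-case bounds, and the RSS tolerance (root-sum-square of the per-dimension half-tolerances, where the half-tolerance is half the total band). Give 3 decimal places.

Stack each dimension's contribution:
  -A: nom -26.020 → Σnom=-26.020; wc +0.400/-0.470 → slack +0.400/-0.470; half-tol=0.435, Σhalf²=0.189225
  +B: nom +3.900 → Σnom=-22.120; wc +0.250/-0.050 → slack +0.650/-0.520; half-tol=0.150, Σhalf²=0.211725
  +C: nom +17.300 → Σnom=-4.820; wc +0.450/-0.450 → slack +1.100/-0.970; half-tol=0.450, Σhalf²=0.414225
  +D: nom +32.700 → Σnom=27.880; wc +0.480/-0.170 → slack +1.580/-1.140; half-tol=0.325, Σhalf²=0.519850
  +E: nom +35.040 → Σnom=62.920; wc +0.210/-0.280 → slack +1.790/-1.420; half-tol=0.245, Σhalf²=0.579875
  -F: nom -26.440 → Σnom=36.480; wc +0.071/-0.080 → slack +1.861/-1.500; half-tol=0.075, Σhalf²=0.585575
  -G: nom -37.300 → Σnom=-0.820; wc +0.180/-0.325 → slack +2.041/-1.825; half-tol=0.253, Σhalf²=0.649331
  -H: nom -14.600 → Σnom=-15.420; wc +0.360/-0.360 → slack +2.401/-2.185; half-tol=0.360, Σhalf²=0.778931
Nominal = -15.420. Worst-case = [-15.420 - 2.185, -15.420 + 2.401] = [-17.605, -13.019]. RSS = √0.778931 = 0.883.

nominal=-15.420 wc=[-17.605,-13.019] rss=0.883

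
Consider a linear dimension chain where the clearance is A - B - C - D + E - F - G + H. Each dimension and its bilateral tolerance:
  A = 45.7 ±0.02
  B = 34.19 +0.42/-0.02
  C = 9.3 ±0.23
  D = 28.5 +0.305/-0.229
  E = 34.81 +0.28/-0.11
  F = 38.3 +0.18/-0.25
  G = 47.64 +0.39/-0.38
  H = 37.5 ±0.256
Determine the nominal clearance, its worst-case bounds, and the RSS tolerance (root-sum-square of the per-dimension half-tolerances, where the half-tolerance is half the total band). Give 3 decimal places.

Stack each dimension's contribution:
  +A: nom +45.700 → Σnom=45.700; wc +0.020/-0.020 → slack +0.020/-0.020; half-tol=0.020, Σhalf²=0.000400
  -B: nom -34.190 → Σnom=11.510; wc +0.020/-0.420 → slack +0.040/-0.440; half-tol=0.220, Σhalf²=0.048800
  -C: nom -9.300 → Σnom=2.210; wc +0.230/-0.230 → slack +0.270/-0.670; half-tol=0.230, Σhalf²=0.101700
  -D: nom -28.500 → Σnom=-26.290; wc +0.229/-0.305 → slack +0.499/-0.975; half-tol=0.267, Σhalf²=0.172989
  +E: nom +34.810 → Σnom=8.520; wc +0.280/-0.110 → slack +0.779/-1.085; half-tol=0.195, Σhalf²=0.211014
  -F: nom -38.300 → Σnom=-29.780; wc +0.250/-0.180 → slack +1.029/-1.265; half-tol=0.215, Σhalf²=0.257239
  -G: nom -47.640 → Σnom=-77.420; wc +0.380/-0.390 → slack +1.409/-1.655; half-tol=0.385, Σhalf²=0.405464
  +H: nom +37.500 → Σnom=-39.920; wc +0.256/-0.256 → slack +1.665/-1.911; half-tol=0.256, Σhalf²=0.471000
Nominal = -39.920. Worst-case = [-39.920 - 1.911, -39.920 + 1.665] = [-41.831, -38.255]. RSS = √0.471000 = 0.686.

nominal=-39.920 wc=[-41.831,-38.255] rss=0.686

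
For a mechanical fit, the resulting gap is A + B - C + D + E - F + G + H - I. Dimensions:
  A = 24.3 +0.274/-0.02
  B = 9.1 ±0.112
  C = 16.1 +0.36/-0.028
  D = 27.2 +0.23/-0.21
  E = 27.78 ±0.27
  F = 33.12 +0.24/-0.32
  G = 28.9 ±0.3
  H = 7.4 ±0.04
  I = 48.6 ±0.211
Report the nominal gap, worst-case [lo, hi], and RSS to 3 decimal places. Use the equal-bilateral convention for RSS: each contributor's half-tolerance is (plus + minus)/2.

Stack each dimension's contribution:
  +A: nom +24.300 → Σnom=24.300; wc +0.274/-0.020 → slack +0.274/-0.020; half-tol=0.147, Σhalf²=0.021609
  +B: nom +9.100 → Σnom=33.400; wc +0.112/-0.112 → slack +0.386/-0.132; half-tol=0.112, Σhalf²=0.034153
  -C: nom -16.100 → Σnom=17.300; wc +0.028/-0.360 → slack +0.414/-0.492; half-tol=0.194, Σhalf²=0.071789
  +D: nom +27.200 → Σnom=44.500; wc +0.230/-0.210 → slack +0.644/-0.702; half-tol=0.220, Σhalf²=0.120189
  +E: nom +27.780 → Σnom=72.280; wc +0.270/-0.270 → slack +0.914/-0.972; half-tol=0.270, Σhalf²=0.193089
  -F: nom -33.120 → Σnom=39.160; wc +0.320/-0.240 → slack +1.234/-1.212; half-tol=0.280, Σhalf²=0.271489
  +G: nom +28.900 → Σnom=68.060; wc +0.300/-0.300 → slack +1.534/-1.512; half-tol=0.300, Σhalf²=0.361489
  +H: nom +7.400 → Σnom=75.460; wc +0.040/-0.040 → slack +1.574/-1.552; half-tol=0.040, Σhalf²=0.363089
  -I: nom -48.600 → Σnom=26.860; wc +0.211/-0.211 → slack +1.785/-1.763; half-tol=0.211, Σhalf²=0.407610
Nominal = 26.860. Worst-case = [26.860 - 1.763, 26.860 + 1.785] = [25.097, 28.645]. RSS = √0.407610 = 0.638.

nominal=26.860 wc=[25.097,28.645] rss=0.638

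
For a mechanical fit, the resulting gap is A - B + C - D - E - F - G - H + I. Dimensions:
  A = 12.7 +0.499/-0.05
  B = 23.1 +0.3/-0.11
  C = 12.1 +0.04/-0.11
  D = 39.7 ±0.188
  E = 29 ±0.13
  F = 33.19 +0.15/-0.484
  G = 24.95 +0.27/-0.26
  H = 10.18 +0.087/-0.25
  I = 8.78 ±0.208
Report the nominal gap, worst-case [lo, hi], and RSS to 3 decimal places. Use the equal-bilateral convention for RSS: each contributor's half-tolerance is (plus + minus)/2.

Stack each dimension's contribution:
  +A: nom +12.700 → Σnom=12.700; wc +0.499/-0.050 → slack +0.499/-0.050; half-tol=0.275, Σhalf²=0.075350
  -B: nom -23.100 → Σnom=-10.400; wc +0.110/-0.300 → slack +0.609/-0.350; half-tol=0.205, Σhalf²=0.117375
  +C: nom +12.100 → Σnom=1.700; wc +0.040/-0.110 → slack +0.649/-0.460; half-tol=0.075, Σhalf²=0.123000
  -D: nom -39.700 → Σnom=-38.000; wc +0.188/-0.188 → slack +0.837/-0.648; half-tol=0.188, Σhalf²=0.158344
  -E: nom -29.000 → Σnom=-67.000; wc +0.130/-0.130 → slack +0.967/-0.778; half-tol=0.130, Σhalf²=0.175244
  -F: nom -33.190 → Σnom=-100.190; wc +0.484/-0.150 → slack +1.451/-0.928; half-tol=0.317, Σhalf²=0.275733
  -G: nom -24.950 → Σnom=-125.140; wc +0.260/-0.270 → slack +1.711/-1.198; half-tol=0.265, Σhalf²=0.345958
  -H: nom -10.180 → Σnom=-135.320; wc +0.250/-0.087 → slack +1.961/-1.285; half-tol=0.168, Σhalf²=0.374351
  +I: nom +8.780 → Σnom=-126.540; wc +0.208/-0.208 → slack +2.169/-1.493; half-tol=0.208, Σhalf²=0.417614
Nominal = -126.540. Worst-case = [-126.540 - 1.493, -126.540 + 2.169] = [-128.033, -124.371]. RSS = √0.417614 = 0.646.

nominal=-126.540 wc=[-128.033,-124.371] rss=0.646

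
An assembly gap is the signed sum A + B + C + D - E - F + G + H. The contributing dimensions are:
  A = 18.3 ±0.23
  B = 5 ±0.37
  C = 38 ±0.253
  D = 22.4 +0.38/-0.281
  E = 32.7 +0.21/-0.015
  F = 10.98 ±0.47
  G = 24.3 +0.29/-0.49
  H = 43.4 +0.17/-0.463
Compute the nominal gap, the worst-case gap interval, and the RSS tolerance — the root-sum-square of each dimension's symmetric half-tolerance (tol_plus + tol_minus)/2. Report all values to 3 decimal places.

Stack each dimension's contribution:
  +A: nom +18.300 → Σnom=18.300; wc +0.230/-0.230 → slack +0.230/-0.230; half-tol=0.230, Σhalf²=0.052900
  +B: nom +5.000 → Σnom=23.300; wc +0.370/-0.370 → slack +0.600/-0.600; half-tol=0.370, Σhalf²=0.189800
  +C: nom +38.000 → Σnom=61.300; wc +0.253/-0.253 → slack +0.853/-0.853; half-tol=0.253, Σhalf²=0.253809
  +D: nom +22.400 → Σnom=83.700; wc +0.380/-0.281 → slack +1.233/-1.134; half-tol=0.331, Σhalf²=0.363039
  -E: nom -32.700 → Σnom=51.000; wc +0.015/-0.210 → slack +1.248/-1.344; half-tol=0.112, Σhalf²=0.375696
  -F: nom -10.980 → Σnom=40.020; wc +0.470/-0.470 → slack +1.718/-1.814; half-tol=0.470, Σhalf²=0.596596
  +G: nom +24.300 → Σnom=64.320; wc +0.290/-0.490 → slack +2.008/-2.304; half-tol=0.390, Σhalf²=0.748696
  +H: nom +43.400 → Σnom=107.720; wc +0.170/-0.463 → slack +2.178/-2.767; half-tol=0.317, Σhalf²=0.848868
Nominal = 107.720. Worst-case = [107.720 - 2.767, 107.720 + 2.178] = [104.953, 109.898]. RSS = √0.848868 = 0.921.

nominal=107.720 wc=[104.953,109.898] rss=0.921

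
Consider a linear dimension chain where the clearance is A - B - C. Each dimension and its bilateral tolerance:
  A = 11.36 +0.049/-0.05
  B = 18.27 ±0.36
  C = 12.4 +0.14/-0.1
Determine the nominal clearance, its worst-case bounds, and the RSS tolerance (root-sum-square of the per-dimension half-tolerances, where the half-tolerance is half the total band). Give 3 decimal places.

nominal=-19.310 wc=[-19.860,-18.801] rss=0.383

Stack each dimension's contribution:
  +A: nom +11.360 → Σnom=11.360; wc +0.049/-0.050 → slack +0.049/-0.050; half-tol=0.050, Σhalf²=0.002450
  -B: nom -18.270 → Σnom=-6.910; wc +0.360/-0.360 → slack +0.409/-0.410; half-tol=0.360, Σhalf²=0.132050
  -C: nom -12.400 → Σnom=-19.310; wc +0.100/-0.140 → slack +0.509/-0.550; half-tol=0.120, Σhalf²=0.146450
Nominal = -19.310. Worst-case = [-19.310 - 0.550, -19.310 + 0.509] = [-19.860, -18.801]. RSS = √0.146450 = 0.383.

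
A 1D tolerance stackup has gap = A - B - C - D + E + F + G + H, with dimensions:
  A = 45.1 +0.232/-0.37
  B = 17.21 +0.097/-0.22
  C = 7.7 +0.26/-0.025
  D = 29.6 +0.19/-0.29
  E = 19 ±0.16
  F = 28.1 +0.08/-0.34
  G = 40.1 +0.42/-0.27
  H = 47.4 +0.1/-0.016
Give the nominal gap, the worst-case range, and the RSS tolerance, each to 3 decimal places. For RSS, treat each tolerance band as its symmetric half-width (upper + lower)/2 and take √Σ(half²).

Stack each dimension's contribution:
  +A: nom +45.100 → Σnom=45.100; wc +0.232/-0.370 → slack +0.232/-0.370; half-tol=0.301, Σhalf²=0.090601
  -B: nom -17.210 → Σnom=27.890; wc +0.220/-0.097 → slack +0.452/-0.467; half-tol=0.159, Σhalf²=0.115723
  -C: nom -7.700 → Σnom=20.190; wc +0.025/-0.260 → slack +0.477/-0.727; half-tol=0.143, Σhalf²=0.136029
  -D: nom -29.600 → Σnom=-9.410; wc +0.290/-0.190 → slack +0.767/-0.917; half-tol=0.240, Σhalf²=0.193630
  +E: nom +19.000 → Σnom=9.590; wc +0.160/-0.160 → slack +0.927/-1.077; half-tol=0.160, Σhalf²=0.219230
  +F: nom +28.100 → Σnom=37.690; wc +0.080/-0.340 → slack +1.007/-1.417; half-tol=0.210, Σhalf²=0.263330
  +G: nom +40.100 → Σnom=77.790; wc +0.420/-0.270 → slack +1.427/-1.687; half-tol=0.345, Σhalf²=0.382355
  +H: nom +47.400 → Σnom=125.190; wc +0.100/-0.016 → slack +1.527/-1.703; half-tol=0.058, Σhalf²=0.385719
Nominal = 125.190. Worst-case = [125.190 - 1.703, 125.190 + 1.527] = [123.487, 126.717]. RSS = √0.385719 = 0.621.

nominal=125.190 wc=[123.487,126.717] rss=0.621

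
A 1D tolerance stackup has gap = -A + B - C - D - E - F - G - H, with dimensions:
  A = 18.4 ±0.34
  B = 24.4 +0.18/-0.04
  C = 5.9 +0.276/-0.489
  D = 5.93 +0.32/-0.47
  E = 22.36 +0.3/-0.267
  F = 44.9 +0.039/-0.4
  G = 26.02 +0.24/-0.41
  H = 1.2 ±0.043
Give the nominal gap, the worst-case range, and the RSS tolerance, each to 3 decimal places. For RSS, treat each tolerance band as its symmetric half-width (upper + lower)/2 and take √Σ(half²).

Stack each dimension's contribution:
  -A: nom -18.400 → Σnom=-18.400; wc +0.340/-0.340 → slack +0.340/-0.340; half-tol=0.340, Σhalf²=0.115600
  +B: nom +24.400 → Σnom=6.000; wc +0.180/-0.040 → slack +0.520/-0.380; half-tol=0.110, Σhalf²=0.127700
  -C: nom -5.900 → Σnom=0.100; wc +0.489/-0.276 → slack +1.009/-0.656; half-tol=0.383, Σhalf²=0.274006
  -D: nom -5.930 → Σnom=-5.830; wc +0.470/-0.320 → slack +1.479/-0.976; half-tol=0.395, Σhalf²=0.430031
  -E: nom -22.360 → Σnom=-28.190; wc +0.267/-0.300 → slack +1.746/-1.276; half-tol=0.283, Σhalf²=0.510404
  -F: nom -44.900 → Σnom=-73.090; wc +0.400/-0.039 → slack +2.146/-1.315; half-tol=0.220, Σhalf²=0.558584
  -G: nom -26.020 → Σnom=-99.110; wc +0.410/-0.240 → slack +2.556/-1.555; half-tol=0.325, Σhalf²=0.664209
  -H: nom -1.200 → Σnom=-100.310; wc +0.043/-0.043 → slack +2.599/-1.598; half-tol=0.043, Σhalf²=0.666058
Nominal = -100.310. Worst-case = [-100.310 - 1.598, -100.310 + 2.599] = [-101.908, -97.711]. RSS = √0.666058 = 0.816.

nominal=-100.310 wc=[-101.908,-97.711] rss=0.816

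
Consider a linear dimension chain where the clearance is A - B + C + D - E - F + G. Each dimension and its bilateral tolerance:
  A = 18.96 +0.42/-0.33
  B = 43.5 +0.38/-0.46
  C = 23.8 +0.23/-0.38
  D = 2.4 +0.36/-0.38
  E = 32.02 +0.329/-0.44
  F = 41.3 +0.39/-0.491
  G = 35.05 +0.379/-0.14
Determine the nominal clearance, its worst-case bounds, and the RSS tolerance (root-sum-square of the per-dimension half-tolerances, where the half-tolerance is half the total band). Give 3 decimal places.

nominal=-36.610 wc=[-38.939,-33.830] rss=0.978

Stack each dimension's contribution:
  +A: nom +18.960 → Σnom=18.960; wc +0.420/-0.330 → slack +0.420/-0.330; half-tol=0.375, Σhalf²=0.140625
  -B: nom -43.500 → Σnom=-24.540; wc +0.460/-0.380 → slack +0.880/-0.710; half-tol=0.420, Σhalf²=0.317025
  +C: nom +23.800 → Σnom=-0.740; wc +0.230/-0.380 → slack +1.110/-1.090; half-tol=0.305, Σhalf²=0.410050
  +D: nom +2.400 → Σnom=1.660; wc +0.360/-0.380 → slack +1.470/-1.470; half-tol=0.370, Σhalf²=0.546950
  -E: nom -32.020 → Σnom=-30.360; wc +0.440/-0.329 → slack +1.910/-1.799; half-tol=0.385, Σhalf²=0.694790
  -F: nom -41.300 → Σnom=-71.660; wc +0.491/-0.390 → slack +2.401/-2.189; half-tol=0.441, Σhalf²=0.888831
  +G: nom +35.050 → Σnom=-36.610; wc +0.379/-0.140 → slack +2.780/-2.329; half-tol=0.260, Σhalf²=0.956171
Nominal = -36.610. Worst-case = [-36.610 - 2.329, -36.610 + 2.780] = [-38.939, -33.830]. RSS = √0.956171 = 0.978.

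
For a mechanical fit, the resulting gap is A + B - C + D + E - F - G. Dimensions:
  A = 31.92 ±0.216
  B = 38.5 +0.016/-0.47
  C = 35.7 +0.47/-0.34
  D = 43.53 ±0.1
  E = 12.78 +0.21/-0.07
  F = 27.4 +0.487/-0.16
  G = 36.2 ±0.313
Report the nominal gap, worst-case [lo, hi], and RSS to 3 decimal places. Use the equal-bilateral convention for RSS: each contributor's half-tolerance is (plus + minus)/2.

Stack each dimension's contribution:
  +A: nom +31.920 → Σnom=31.920; wc +0.216/-0.216 → slack +0.216/-0.216; half-tol=0.216, Σhalf²=0.046656
  +B: nom +38.500 → Σnom=70.420; wc +0.016/-0.470 → slack +0.232/-0.686; half-tol=0.243, Σhalf²=0.105705
  -C: nom -35.700 → Σnom=34.720; wc +0.340/-0.470 → slack +0.572/-1.156; half-tol=0.405, Σhalf²=0.269730
  +D: nom +43.530 → Σnom=78.250; wc +0.100/-0.100 → slack +0.672/-1.256; half-tol=0.100, Σhalf²=0.279730
  +E: nom +12.780 → Σnom=91.030; wc +0.210/-0.070 → slack +0.882/-1.326; half-tol=0.140, Σhalf²=0.299330
  -F: nom -27.400 → Σnom=63.630; wc +0.160/-0.487 → slack +1.042/-1.813; half-tol=0.324, Σhalf²=0.403982
  -G: nom -36.200 → Σnom=27.430; wc +0.313/-0.313 → slack +1.355/-2.126; half-tol=0.313, Σhalf²=0.501951
Nominal = 27.430. Worst-case = [27.430 - 2.126, 27.430 + 1.355] = [25.304, 28.785]. RSS = √0.501951 = 0.708.

nominal=27.430 wc=[25.304,28.785] rss=0.708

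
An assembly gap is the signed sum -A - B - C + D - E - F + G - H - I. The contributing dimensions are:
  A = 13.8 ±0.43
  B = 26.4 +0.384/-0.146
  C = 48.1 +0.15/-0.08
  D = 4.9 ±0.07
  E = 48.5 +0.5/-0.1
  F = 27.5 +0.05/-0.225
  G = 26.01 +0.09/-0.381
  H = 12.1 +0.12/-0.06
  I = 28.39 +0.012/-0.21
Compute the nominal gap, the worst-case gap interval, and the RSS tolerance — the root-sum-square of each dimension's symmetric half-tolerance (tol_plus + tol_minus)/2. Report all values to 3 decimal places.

Stack each dimension's contribution:
  -A: nom -13.800 → Σnom=-13.800; wc +0.430/-0.430 → slack +0.430/-0.430; half-tol=0.430, Σhalf²=0.184900
  -B: nom -26.400 → Σnom=-40.200; wc +0.146/-0.384 → slack +0.576/-0.814; half-tol=0.265, Σhalf²=0.255125
  -C: nom -48.100 → Σnom=-88.300; wc +0.080/-0.150 → slack +0.656/-0.964; half-tol=0.115, Σhalf²=0.268350
  +D: nom +4.900 → Σnom=-83.400; wc +0.070/-0.070 → slack +0.726/-1.034; half-tol=0.070, Σhalf²=0.273250
  -E: nom -48.500 → Σnom=-131.900; wc +0.100/-0.500 → slack +0.826/-1.534; half-tol=0.300, Σhalf²=0.363250
  -F: nom -27.500 → Σnom=-159.400; wc +0.225/-0.050 → slack +1.051/-1.584; half-tol=0.138, Σhalf²=0.382156
  +G: nom +26.010 → Σnom=-133.390; wc +0.090/-0.381 → slack +1.141/-1.965; half-tol=0.235, Σhalf²=0.437616
  -H: nom -12.100 → Σnom=-145.490; wc +0.060/-0.120 → slack +1.201/-2.085; half-tol=0.090, Σhalf²=0.445716
  -I: nom -28.390 → Σnom=-173.880; wc +0.210/-0.012 → slack +1.411/-2.097; half-tol=0.111, Σhalf²=0.458037
Nominal = -173.880. Worst-case = [-173.880 - 2.097, -173.880 + 1.411] = [-175.977, -172.469]. RSS = √0.458037 = 0.677.

nominal=-173.880 wc=[-175.977,-172.469] rss=0.677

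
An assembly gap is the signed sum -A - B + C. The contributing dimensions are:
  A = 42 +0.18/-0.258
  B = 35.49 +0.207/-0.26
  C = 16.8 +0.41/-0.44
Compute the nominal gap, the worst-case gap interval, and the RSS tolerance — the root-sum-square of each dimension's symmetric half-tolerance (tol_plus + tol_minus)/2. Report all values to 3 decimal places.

Stack each dimension's contribution:
  -A: nom -42.000 → Σnom=-42.000; wc +0.258/-0.180 → slack +0.258/-0.180; half-tol=0.219, Σhalf²=0.047961
  -B: nom -35.490 → Σnom=-77.490; wc +0.260/-0.207 → slack +0.518/-0.387; half-tol=0.233, Σhalf²=0.102483
  +C: nom +16.800 → Σnom=-60.690; wc +0.410/-0.440 → slack +0.928/-0.827; half-tol=0.425, Σhalf²=0.283108
Nominal = -60.690. Worst-case = [-60.690 - 0.827, -60.690 + 0.928] = [-61.517, -59.762]. RSS = √0.283108 = 0.532.

nominal=-60.690 wc=[-61.517,-59.762] rss=0.532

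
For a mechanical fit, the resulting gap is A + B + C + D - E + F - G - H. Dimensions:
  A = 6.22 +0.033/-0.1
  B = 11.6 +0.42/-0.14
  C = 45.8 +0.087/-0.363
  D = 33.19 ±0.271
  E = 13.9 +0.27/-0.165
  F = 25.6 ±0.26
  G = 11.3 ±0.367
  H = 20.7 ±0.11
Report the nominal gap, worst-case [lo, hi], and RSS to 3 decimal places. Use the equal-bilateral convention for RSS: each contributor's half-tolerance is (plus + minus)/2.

Stack each dimension's contribution:
  +A: nom +6.220 → Σnom=6.220; wc +0.033/-0.100 → slack +0.033/-0.100; half-tol=0.067, Σhalf²=0.004422
  +B: nom +11.600 → Σnom=17.820; wc +0.420/-0.140 → slack +0.453/-0.240; half-tol=0.280, Σhalf²=0.082822
  +C: nom +45.800 → Σnom=63.620; wc +0.087/-0.363 → slack +0.540/-0.603; half-tol=0.225, Σhalf²=0.133447
  +D: nom +33.190 → Σnom=96.810; wc +0.271/-0.271 → slack +0.811/-0.874; half-tol=0.271, Σhalf²=0.206888
  -E: nom -13.900 → Σnom=82.910; wc +0.165/-0.270 → slack +0.976/-1.144; half-tol=0.218, Σhalf²=0.254195
  +F: nom +25.600 → Σnom=108.510; wc +0.260/-0.260 → slack +1.236/-1.404; half-tol=0.260, Σhalf²=0.321795
  -G: nom -11.300 → Σnom=97.210; wc +0.367/-0.367 → slack +1.603/-1.771; half-tol=0.367, Σhalf²=0.456484
  -H: nom -20.700 → Σnom=76.510; wc +0.110/-0.110 → slack +1.713/-1.881; half-tol=0.110, Σhalf²=0.468584
Nominal = 76.510. Worst-case = [76.510 - 1.881, 76.510 + 1.713] = [74.629, 78.223]. RSS = √0.468584 = 0.685.

nominal=76.510 wc=[74.629,78.223] rss=0.685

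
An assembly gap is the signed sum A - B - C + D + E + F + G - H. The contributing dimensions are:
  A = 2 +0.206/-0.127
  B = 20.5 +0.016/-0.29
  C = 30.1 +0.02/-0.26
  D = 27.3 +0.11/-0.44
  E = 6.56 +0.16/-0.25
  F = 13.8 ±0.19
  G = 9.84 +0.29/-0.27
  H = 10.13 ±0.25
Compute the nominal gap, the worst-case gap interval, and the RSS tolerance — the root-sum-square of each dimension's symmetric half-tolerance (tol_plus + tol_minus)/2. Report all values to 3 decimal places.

nominal=-1.230 wc=[-2.793,0.526] rss=0.604

Stack each dimension's contribution:
  +A: nom +2.000 → Σnom=2.000; wc +0.206/-0.127 → slack +0.206/-0.127; half-tol=0.166, Σhalf²=0.027722
  -B: nom -20.500 → Σnom=-18.500; wc +0.290/-0.016 → slack +0.496/-0.143; half-tol=0.153, Σhalf²=0.051131
  -C: nom -30.100 → Σnom=-48.600; wc +0.260/-0.020 → slack +0.756/-0.163; half-tol=0.140, Σhalf²=0.070731
  +D: nom +27.300 → Σnom=-21.300; wc +0.110/-0.440 → slack +0.866/-0.603; half-tol=0.275, Σhalf²=0.146356
  +E: nom +6.560 → Σnom=-14.740; wc +0.160/-0.250 → slack +1.026/-0.853; half-tol=0.205, Σhalf²=0.188381
  +F: nom +13.800 → Σnom=-0.940; wc +0.190/-0.190 → slack +1.216/-1.043; half-tol=0.190, Σhalf²=0.224481
  +G: nom +9.840 → Σnom=8.900; wc +0.290/-0.270 → slack +1.506/-1.313; half-tol=0.280, Σhalf²=0.302881
  -H: nom -10.130 → Σnom=-1.230; wc +0.250/-0.250 → slack +1.756/-1.563; half-tol=0.250, Σhalf²=0.365381
Nominal = -1.230. Worst-case = [-1.230 - 1.563, -1.230 + 1.756] = [-2.793, 0.526]. RSS = √0.365381 = 0.604.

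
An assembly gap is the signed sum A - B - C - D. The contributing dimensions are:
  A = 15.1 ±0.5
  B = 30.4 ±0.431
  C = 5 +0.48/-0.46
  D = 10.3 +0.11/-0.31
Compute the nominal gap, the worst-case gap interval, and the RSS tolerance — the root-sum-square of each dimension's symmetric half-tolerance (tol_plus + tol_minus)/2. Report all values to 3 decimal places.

nominal=-30.600 wc=[-32.121,-28.899] rss=0.837

Stack each dimension's contribution:
  +A: nom +15.100 → Σnom=15.100; wc +0.500/-0.500 → slack +0.500/-0.500; half-tol=0.500, Σhalf²=0.250000
  -B: nom -30.400 → Σnom=-15.300; wc +0.431/-0.431 → slack +0.931/-0.931; half-tol=0.431, Σhalf²=0.435761
  -C: nom -5.000 → Σnom=-20.300; wc +0.460/-0.480 → slack +1.391/-1.411; half-tol=0.470, Σhalf²=0.656661
  -D: nom -10.300 → Σnom=-30.600; wc +0.310/-0.110 → slack +1.701/-1.521; half-tol=0.210, Σhalf²=0.700761
Nominal = -30.600. Worst-case = [-30.600 - 1.521, -30.600 + 1.701] = [-32.121, -28.899]. RSS = √0.700761 = 0.837.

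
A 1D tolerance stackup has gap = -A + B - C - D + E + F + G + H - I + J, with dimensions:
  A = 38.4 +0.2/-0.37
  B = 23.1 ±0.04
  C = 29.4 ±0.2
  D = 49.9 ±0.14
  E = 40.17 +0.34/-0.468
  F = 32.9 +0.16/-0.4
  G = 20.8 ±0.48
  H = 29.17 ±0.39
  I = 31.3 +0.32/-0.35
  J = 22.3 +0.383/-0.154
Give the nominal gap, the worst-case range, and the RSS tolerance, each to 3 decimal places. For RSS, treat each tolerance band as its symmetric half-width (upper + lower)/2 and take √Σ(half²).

Stack each dimension's contribution:
  -A: nom -38.400 → Σnom=-38.400; wc +0.370/-0.200 → slack +0.370/-0.200; half-tol=0.285, Σhalf²=0.081225
  +B: nom +23.100 → Σnom=-15.300; wc +0.040/-0.040 → slack +0.410/-0.240; half-tol=0.040, Σhalf²=0.082825
  -C: nom -29.400 → Σnom=-44.700; wc +0.200/-0.200 → slack +0.610/-0.440; half-tol=0.200, Σhalf²=0.122825
  -D: nom -49.900 → Σnom=-94.600; wc +0.140/-0.140 → slack +0.750/-0.580; half-tol=0.140, Σhalf²=0.142425
  +E: nom +40.170 → Σnom=-54.430; wc +0.340/-0.468 → slack +1.090/-1.048; half-tol=0.404, Σhalf²=0.305641
  +F: nom +32.900 → Σnom=-21.530; wc +0.160/-0.400 → slack +1.250/-1.448; half-tol=0.280, Σhalf²=0.384041
  +G: nom +20.800 → Σnom=-0.730; wc +0.480/-0.480 → slack +1.730/-1.928; half-tol=0.480, Σhalf²=0.614441
  +H: nom +29.170 → Σnom=28.440; wc +0.390/-0.390 → slack +2.120/-2.318; half-tol=0.390, Σhalf²=0.766541
  -I: nom -31.300 → Σnom=-2.860; wc +0.350/-0.320 → slack +2.470/-2.638; half-tol=0.335, Σhalf²=0.878766
  +J: nom +22.300 → Σnom=19.440; wc +0.383/-0.154 → slack +2.853/-2.792; half-tol=0.269, Σhalf²=0.950858
Nominal = 19.440. Worst-case = [19.440 - 2.792, 19.440 + 2.853] = [16.648, 22.293]. RSS = √0.950858 = 0.975.

nominal=19.440 wc=[16.648,22.293] rss=0.975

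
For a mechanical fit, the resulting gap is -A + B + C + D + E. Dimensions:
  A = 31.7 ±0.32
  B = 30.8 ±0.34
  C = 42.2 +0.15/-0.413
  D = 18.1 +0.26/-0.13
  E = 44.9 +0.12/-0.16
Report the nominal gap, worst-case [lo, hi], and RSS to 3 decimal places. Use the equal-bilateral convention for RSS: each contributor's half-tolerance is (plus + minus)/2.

nominal=104.300 wc=[102.937,105.490] rss=0.596

Stack each dimension's contribution:
  -A: nom -31.700 → Σnom=-31.700; wc +0.320/-0.320 → slack +0.320/-0.320; half-tol=0.320, Σhalf²=0.102400
  +B: nom +30.800 → Σnom=-0.900; wc +0.340/-0.340 → slack +0.660/-0.660; half-tol=0.340, Σhalf²=0.218000
  +C: nom +42.200 → Σnom=41.300; wc +0.150/-0.413 → slack +0.810/-1.073; half-tol=0.281, Σhalf²=0.297242
  +D: nom +18.100 → Σnom=59.400; wc +0.260/-0.130 → slack +1.070/-1.203; half-tol=0.195, Σhalf²=0.335267
  +E: nom +44.900 → Σnom=104.300; wc +0.120/-0.160 → slack +1.190/-1.363; half-tol=0.140, Σhalf²=0.354867
Nominal = 104.300. Worst-case = [104.300 - 1.363, 104.300 + 1.190] = [102.937, 105.490]. RSS = √0.354867 = 0.596.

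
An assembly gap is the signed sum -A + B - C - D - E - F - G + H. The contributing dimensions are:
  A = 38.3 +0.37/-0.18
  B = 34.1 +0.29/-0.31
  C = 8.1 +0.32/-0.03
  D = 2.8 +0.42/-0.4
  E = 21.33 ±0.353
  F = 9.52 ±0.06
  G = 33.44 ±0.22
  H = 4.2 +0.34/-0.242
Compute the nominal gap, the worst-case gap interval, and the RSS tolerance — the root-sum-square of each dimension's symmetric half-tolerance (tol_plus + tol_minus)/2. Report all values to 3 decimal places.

nominal=-75.190 wc=[-77.485,-73.317] rss=0.791

Stack each dimension's contribution:
  -A: nom -38.300 → Σnom=-38.300; wc +0.180/-0.370 → slack +0.180/-0.370; half-tol=0.275, Σhalf²=0.075625
  +B: nom +34.100 → Σnom=-4.200; wc +0.290/-0.310 → slack +0.470/-0.680; half-tol=0.300, Σhalf²=0.165625
  -C: nom -8.100 → Σnom=-12.300; wc +0.030/-0.320 → slack +0.500/-1.000; half-tol=0.175, Σhalf²=0.196250
  -D: nom -2.800 → Σnom=-15.100; wc +0.400/-0.420 → slack +0.900/-1.420; half-tol=0.410, Σhalf²=0.364350
  -E: nom -21.330 → Σnom=-36.430; wc +0.353/-0.353 → slack +1.253/-1.773; half-tol=0.353, Σhalf²=0.488959
  -F: nom -9.520 → Σnom=-45.950; wc +0.060/-0.060 → slack +1.313/-1.833; half-tol=0.060, Σhalf²=0.492559
  -G: nom -33.440 → Σnom=-79.390; wc +0.220/-0.220 → slack +1.533/-2.053; half-tol=0.220, Σhalf²=0.540959
  +H: nom +4.200 → Σnom=-75.190; wc +0.340/-0.242 → slack +1.873/-2.295; half-tol=0.291, Σhalf²=0.625640
Nominal = -75.190. Worst-case = [-75.190 - 2.295, -75.190 + 1.873] = [-77.485, -73.317]. RSS = √0.625640 = 0.791.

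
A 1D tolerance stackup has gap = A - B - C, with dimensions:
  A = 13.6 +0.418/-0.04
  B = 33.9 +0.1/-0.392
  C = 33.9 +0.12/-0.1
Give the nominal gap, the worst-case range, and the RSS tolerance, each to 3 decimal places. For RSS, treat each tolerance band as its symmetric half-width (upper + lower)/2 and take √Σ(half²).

Stack each dimension's contribution:
  +A: nom +13.600 → Σnom=13.600; wc +0.418/-0.040 → slack +0.418/-0.040; half-tol=0.229, Σhalf²=0.052441
  -B: nom -33.900 → Σnom=-20.300; wc +0.392/-0.100 → slack +0.810/-0.140; half-tol=0.246, Σhalf²=0.112957
  -C: nom -33.900 → Σnom=-54.200; wc +0.100/-0.120 → slack +0.910/-0.260; half-tol=0.110, Σhalf²=0.125057
Nominal = -54.200. Worst-case = [-54.200 - 0.260, -54.200 + 0.910] = [-54.460, -53.290]. RSS = √0.125057 = 0.354.

nominal=-54.200 wc=[-54.460,-53.290] rss=0.354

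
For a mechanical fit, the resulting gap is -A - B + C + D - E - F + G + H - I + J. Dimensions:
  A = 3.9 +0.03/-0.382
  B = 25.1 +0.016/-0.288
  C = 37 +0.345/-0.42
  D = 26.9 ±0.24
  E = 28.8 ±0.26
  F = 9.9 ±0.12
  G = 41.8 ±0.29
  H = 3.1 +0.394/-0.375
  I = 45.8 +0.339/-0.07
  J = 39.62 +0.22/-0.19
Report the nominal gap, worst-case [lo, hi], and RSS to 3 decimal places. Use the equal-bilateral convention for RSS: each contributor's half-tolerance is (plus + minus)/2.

Stack each dimension's contribution:
  -A: nom -3.900 → Σnom=-3.900; wc +0.382/-0.030 → slack +0.382/-0.030; half-tol=0.206, Σhalf²=0.042436
  -B: nom -25.100 → Σnom=-29.000; wc +0.288/-0.016 → slack +0.670/-0.046; half-tol=0.152, Σhalf²=0.065540
  +C: nom +37.000 → Σnom=8.000; wc +0.345/-0.420 → slack +1.015/-0.466; half-tol=0.382, Σhalf²=0.211846
  +D: nom +26.900 → Σnom=34.900; wc +0.240/-0.240 → slack +1.255/-0.706; half-tol=0.240, Σhalf²=0.269446
  -E: nom -28.800 → Σnom=6.100; wc +0.260/-0.260 → slack +1.515/-0.966; half-tol=0.260, Σhalf²=0.337046
  -F: nom -9.900 → Σnom=-3.800; wc +0.120/-0.120 → slack +1.635/-1.086; half-tol=0.120, Σhalf²=0.351446
  +G: nom +41.800 → Σnom=38.000; wc +0.290/-0.290 → slack +1.925/-1.376; half-tol=0.290, Σhalf²=0.435546
  +H: nom +3.100 → Σnom=41.100; wc +0.394/-0.375 → slack +2.319/-1.751; half-tol=0.385, Σhalf²=0.583387
  -I: nom -45.800 → Σnom=-4.700; wc +0.070/-0.339 → slack +2.389/-2.090; half-tol=0.205, Σhalf²=0.625207
  +J: nom +39.620 → Σnom=34.920; wc +0.220/-0.190 → slack +2.609/-2.280; half-tol=0.205, Σhalf²=0.667232
Nominal = 34.920. Worst-case = [34.920 - 2.280, 34.920 + 2.609] = [32.640, 37.529]. RSS = √0.667232 = 0.817.

nominal=34.920 wc=[32.640,37.529] rss=0.817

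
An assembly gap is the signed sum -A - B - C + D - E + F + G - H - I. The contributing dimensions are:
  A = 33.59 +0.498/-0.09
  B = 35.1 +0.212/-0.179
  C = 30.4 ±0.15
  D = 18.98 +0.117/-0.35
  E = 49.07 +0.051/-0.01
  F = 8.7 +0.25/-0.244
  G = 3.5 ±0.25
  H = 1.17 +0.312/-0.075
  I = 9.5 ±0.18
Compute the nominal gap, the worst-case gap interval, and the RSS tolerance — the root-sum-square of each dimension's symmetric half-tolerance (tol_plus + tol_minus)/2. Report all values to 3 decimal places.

nominal=-127.650 wc=[-129.897,-126.349] rss=0.629

Stack each dimension's contribution:
  -A: nom -33.590 → Σnom=-33.590; wc +0.090/-0.498 → slack +0.090/-0.498; half-tol=0.294, Σhalf²=0.086436
  -B: nom -35.100 → Σnom=-68.690; wc +0.179/-0.212 → slack +0.269/-0.710; half-tol=0.196, Σhalf²=0.124656
  -C: nom -30.400 → Σnom=-99.090; wc +0.150/-0.150 → slack +0.419/-0.860; half-tol=0.150, Σhalf²=0.147156
  +D: nom +18.980 → Σnom=-80.110; wc +0.117/-0.350 → slack +0.536/-1.210; half-tol=0.233, Σhalf²=0.201678
  -E: nom -49.070 → Σnom=-129.180; wc +0.010/-0.051 → slack +0.546/-1.261; half-tol=0.030, Σhalf²=0.202609
  +F: nom +8.700 → Σnom=-120.480; wc +0.250/-0.244 → slack +0.796/-1.505; half-tol=0.247, Σhalf²=0.263618
  +G: nom +3.500 → Σnom=-116.980; wc +0.250/-0.250 → slack +1.046/-1.755; half-tol=0.250, Σhalf²=0.326118
  -H: nom -1.170 → Σnom=-118.150; wc +0.075/-0.312 → slack +1.121/-2.067; half-tol=0.194, Σhalf²=0.363560
  -I: nom -9.500 → Σnom=-127.650; wc +0.180/-0.180 → slack +1.301/-2.247; half-tol=0.180, Σhalf²=0.395960
Nominal = -127.650. Worst-case = [-127.650 - 2.247, -127.650 + 1.301] = [-129.897, -126.349]. RSS = √0.395960 = 0.629.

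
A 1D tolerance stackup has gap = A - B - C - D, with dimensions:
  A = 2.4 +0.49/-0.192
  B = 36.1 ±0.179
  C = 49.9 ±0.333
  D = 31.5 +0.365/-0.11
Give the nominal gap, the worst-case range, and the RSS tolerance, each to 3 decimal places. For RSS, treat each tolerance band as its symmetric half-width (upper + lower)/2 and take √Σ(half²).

Stack each dimension's contribution:
  +A: nom +2.400 → Σnom=2.400; wc +0.490/-0.192 → slack +0.490/-0.192; half-tol=0.341, Σhalf²=0.116281
  -B: nom -36.100 → Σnom=-33.700; wc +0.179/-0.179 → slack +0.669/-0.371; half-tol=0.179, Σhalf²=0.148322
  -C: nom -49.900 → Σnom=-83.600; wc +0.333/-0.333 → slack +1.002/-0.704; half-tol=0.333, Σhalf²=0.259211
  -D: nom -31.500 → Σnom=-115.100; wc +0.110/-0.365 → slack +1.112/-1.069; half-tol=0.237, Σhalf²=0.315617
Nominal = -115.100. Worst-case = [-115.100 - 1.069, -115.100 + 1.112] = [-116.169, -113.988]. RSS = √0.315617 = 0.562.

nominal=-115.100 wc=[-116.169,-113.988] rss=0.562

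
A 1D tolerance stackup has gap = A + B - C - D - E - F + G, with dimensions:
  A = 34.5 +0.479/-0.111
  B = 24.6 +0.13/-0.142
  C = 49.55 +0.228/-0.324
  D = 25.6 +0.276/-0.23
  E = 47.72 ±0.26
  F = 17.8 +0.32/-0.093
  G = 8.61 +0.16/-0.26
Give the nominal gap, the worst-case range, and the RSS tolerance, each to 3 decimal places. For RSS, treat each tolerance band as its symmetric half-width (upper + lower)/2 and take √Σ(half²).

Stack each dimension's contribution:
  +A: nom +34.500 → Σnom=34.500; wc +0.479/-0.111 → slack +0.479/-0.111; half-tol=0.295, Σhalf²=0.087025
  +B: nom +24.600 → Σnom=59.100; wc +0.130/-0.142 → slack +0.609/-0.253; half-tol=0.136, Σhalf²=0.105521
  -C: nom -49.550 → Σnom=9.550; wc +0.324/-0.228 → slack +0.933/-0.481; half-tol=0.276, Σhalf²=0.181697
  -D: nom -25.600 → Σnom=-16.050; wc +0.230/-0.276 → slack +1.163/-0.757; half-tol=0.253, Σhalf²=0.245706
  -E: nom -47.720 → Σnom=-63.770; wc +0.260/-0.260 → slack +1.423/-1.017; half-tol=0.260, Σhalf²=0.313306
  -F: nom -17.800 → Σnom=-81.570; wc +0.093/-0.320 → slack +1.516/-1.337; half-tol=0.207, Σhalf²=0.355948
  +G: nom +8.610 → Σnom=-72.960; wc +0.160/-0.260 → slack +1.676/-1.597; half-tol=0.210, Σhalf²=0.400048
Nominal = -72.960. Worst-case = [-72.960 - 1.597, -72.960 + 1.676] = [-74.557, -71.284]. RSS = √0.400048 = 0.632.

nominal=-72.960 wc=[-74.557,-71.284] rss=0.632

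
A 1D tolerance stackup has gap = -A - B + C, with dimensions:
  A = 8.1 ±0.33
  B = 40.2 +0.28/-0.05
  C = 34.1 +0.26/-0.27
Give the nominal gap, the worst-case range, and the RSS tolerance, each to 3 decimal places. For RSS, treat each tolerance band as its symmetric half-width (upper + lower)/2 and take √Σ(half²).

nominal=-14.200 wc=[-15.080,-13.560] rss=0.454

Stack each dimension's contribution:
  -A: nom -8.100 → Σnom=-8.100; wc +0.330/-0.330 → slack +0.330/-0.330; half-tol=0.330, Σhalf²=0.108900
  -B: nom -40.200 → Σnom=-48.300; wc +0.050/-0.280 → slack +0.380/-0.610; half-tol=0.165, Σhalf²=0.136125
  +C: nom +34.100 → Σnom=-14.200; wc +0.260/-0.270 → slack +0.640/-0.880; half-tol=0.265, Σhalf²=0.206350
Nominal = -14.200. Worst-case = [-14.200 - 0.880, -14.200 + 0.640] = [-15.080, -13.560]. RSS = √0.206350 = 0.454.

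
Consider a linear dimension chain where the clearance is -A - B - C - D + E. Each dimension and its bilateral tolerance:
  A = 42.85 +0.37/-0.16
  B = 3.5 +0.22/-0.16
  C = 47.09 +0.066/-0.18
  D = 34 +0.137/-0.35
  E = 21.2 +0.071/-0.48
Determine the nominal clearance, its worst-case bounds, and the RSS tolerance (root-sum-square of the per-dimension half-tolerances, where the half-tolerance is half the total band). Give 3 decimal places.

nominal=-106.240 wc=[-107.513,-105.319] rss=0.507

Stack each dimension's contribution:
  -A: nom -42.850 → Σnom=-42.850; wc +0.160/-0.370 → slack +0.160/-0.370; half-tol=0.265, Σhalf²=0.070225
  -B: nom -3.500 → Σnom=-46.350; wc +0.160/-0.220 → slack +0.320/-0.590; half-tol=0.190, Σhalf²=0.106325
  -C: nom -47.090 → Σnom=-93.440; wc +0.180/-0.066 → slack +0.500/-0.656; half-tol=0.123, Σhalf²=0.121454
  -D: nom -34.000 → Σnom=-127.440; wc +0.350/-0.137 → slack +0.850/-0.793; half-tol=0.243, Σhalf²=0.180746
  +E: nom +21.200 → Σnom=-106.240; wc +0.071/-0.480 → slack +0.921/-1.273; half-tol=0.275, Σhalf²=0.256646
Nominal = -106.240. Worst-case = [-106.240 - 1.273, -106.240 + 0.921] = [-107.513, -105.319]. RSS = √0.256646 = 0.507.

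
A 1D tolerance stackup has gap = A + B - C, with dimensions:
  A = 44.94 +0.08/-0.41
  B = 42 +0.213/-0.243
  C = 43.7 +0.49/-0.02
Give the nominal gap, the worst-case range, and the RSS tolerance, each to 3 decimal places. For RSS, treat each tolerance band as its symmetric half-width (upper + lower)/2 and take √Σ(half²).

nominal=43.240 wc=[42.097,43.553] rss=0.421

Stack each dimension's contribution:
  +A: nom +44.940 → Σnom=44.940; wc +0.080/-0.410 → slack +0.080/-0.410; half-tol=0.245, Σhalf²=0.060025
  +B: nom +42.000 → Σnom=86.940; wc +0.213/-0.243 → slack +0.293/-0.653; half-tol=0.228, Σhalf²=0.112009
  -C: nom -43.700 → Σnom=43.240; wc +0.020/-0.490 → slack +0.313/-1.143; half-tol=0.255, Σhalf²=0.177034
Nominal = 43.240. Worst-case = [43.240 - 1.143, 43.240 + 0.313] = [42.097, 43.553]. RSS = √0.177034 = 0.421.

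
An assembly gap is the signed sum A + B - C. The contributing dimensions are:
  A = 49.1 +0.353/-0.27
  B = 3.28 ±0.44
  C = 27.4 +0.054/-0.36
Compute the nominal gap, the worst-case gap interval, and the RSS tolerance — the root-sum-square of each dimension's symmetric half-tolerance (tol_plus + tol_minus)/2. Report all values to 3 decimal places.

nominal=24.980 wc=[24.216,26.133] rss=0.577

Stack each dimension's contribution:
  +A: nom +49.100 → Σnom=49.100; wc +0.353/-0.270 → slack +0.353/-0.270; half-tol=0.311, Σhalf²=0.097032
  +B: nom +3.280 → Σnom=52.380; wc +0.440/-0.440 → slack +0.793/-0.710; half-tol=0.440, Σhalf²=0.290632
  -C: nom -27.400 → Σnom=24.980; wc +0.360/-0.054 → slack +1.153/-0.764; half-tol=0.207, Σhalf²=0.333481
Nominal = 24.980. Worst-case = [24.980 - 0.764, 24.980 + 1.153] = [24.216, 26.133]. RSS = √0.333481 = 0.577.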